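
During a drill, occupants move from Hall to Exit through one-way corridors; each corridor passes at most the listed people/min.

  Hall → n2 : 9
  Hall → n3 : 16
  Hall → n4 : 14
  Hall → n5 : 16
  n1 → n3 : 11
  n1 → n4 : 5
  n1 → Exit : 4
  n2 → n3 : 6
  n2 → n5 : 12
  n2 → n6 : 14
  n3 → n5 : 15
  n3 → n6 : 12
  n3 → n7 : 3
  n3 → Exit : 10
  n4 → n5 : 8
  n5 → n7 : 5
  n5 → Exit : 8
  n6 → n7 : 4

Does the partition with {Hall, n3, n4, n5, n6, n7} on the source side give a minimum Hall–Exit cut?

No — its capacity is 27, but the minimum cut has capacity 18.

Given cut capacity: 9 + 10 + 8 = 27.
Augment Hall→n3→Exit: bottleneck 10, flow now 10.
Augment Hall→n5→Exit: bottleneck 8, flow now 18.
No augmenting path remains; maximum flow = 18.
In the residual graph, reachable from Hall: {Hall, n2, n3, n4, n5, n6, n7}.
Min-cut edges: n3→Exit (10), n5→Exit (8); capacity 10 + 8 = 18.
Cut capacity 27 exceeds the max flow 18, so it is not minimum.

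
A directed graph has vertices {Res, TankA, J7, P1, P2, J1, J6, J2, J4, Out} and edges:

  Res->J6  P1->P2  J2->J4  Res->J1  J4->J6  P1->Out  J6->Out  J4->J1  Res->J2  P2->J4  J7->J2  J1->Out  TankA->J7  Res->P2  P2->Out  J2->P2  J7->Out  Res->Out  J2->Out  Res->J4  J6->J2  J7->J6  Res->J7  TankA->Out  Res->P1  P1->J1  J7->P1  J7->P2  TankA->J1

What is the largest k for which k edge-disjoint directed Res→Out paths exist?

7

Assign every edge capacity 1; by Menger, the answer equals the max flow.
Path Res→Out (+1); total 1.
Path Res→J7→Out (+1); total 2.
Path Res→P1→Out (+1); total 3.
Path Res→P2→Out (+1); total 4.
Path Res→J1→Out (+1); total 5.
Path Res→J6→Out (+1); total 6.
Path Res→J2→Out (+1); total 7.
No residual Res→Out path; max flow = 7.
Certifying cut of size 7: {J1→Out, J2→Out, J6→Out, P2→Out, Res→J7, Res→Out, Res→P1}.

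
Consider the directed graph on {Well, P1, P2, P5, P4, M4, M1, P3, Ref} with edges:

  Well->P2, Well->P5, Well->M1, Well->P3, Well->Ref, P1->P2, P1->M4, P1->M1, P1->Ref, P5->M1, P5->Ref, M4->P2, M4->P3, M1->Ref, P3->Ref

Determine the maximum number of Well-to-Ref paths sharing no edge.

4

Assign every edge capacity 1; by Menger, the answer equals the max flow.
Path Well→Ref (+1); total 1.
Path Well→P5→Ref (+1); total 2.
Path Well→M1→Ref (+1); total 3.
Path Well→P3→Ref (+1); total 4.
No residual Well→Ref path; max flow = 4.
Certifying cut of size 4: {Well→M1, Well→P3, Well→P5, Well→Ref}.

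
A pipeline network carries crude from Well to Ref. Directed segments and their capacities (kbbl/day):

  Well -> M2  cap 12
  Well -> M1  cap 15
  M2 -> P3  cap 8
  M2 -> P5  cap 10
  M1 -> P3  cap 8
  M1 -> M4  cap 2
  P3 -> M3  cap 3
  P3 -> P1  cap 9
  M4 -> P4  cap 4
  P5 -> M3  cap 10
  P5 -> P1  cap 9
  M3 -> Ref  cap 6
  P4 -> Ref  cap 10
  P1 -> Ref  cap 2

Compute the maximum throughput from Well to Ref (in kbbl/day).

10

Augment Well→M2→P3→M3→Ref: bottleneck 3, flow now 3.
Augment Well→M2→P3→P1→Ref: bottleneck 2, flow now 5.
Augment Well→M2→P5→M3→Ref: bottleneck 3, flow now 8.
Augment Well→M1→M4→P4→Ref: bottleneck 2, flow now 10.
No augmenting path remains; maximum flow = 10.
In the residual graph, reachable from Well: {Well, M2, M1, P3, P5, M3, P1}.
Min-cut edges: M1→M4 (2), M3→Ref (6), P1→Ref (2); capacity 2 + 6 + 2 = 10.
This cut is saturated, so no flow can exceed 10.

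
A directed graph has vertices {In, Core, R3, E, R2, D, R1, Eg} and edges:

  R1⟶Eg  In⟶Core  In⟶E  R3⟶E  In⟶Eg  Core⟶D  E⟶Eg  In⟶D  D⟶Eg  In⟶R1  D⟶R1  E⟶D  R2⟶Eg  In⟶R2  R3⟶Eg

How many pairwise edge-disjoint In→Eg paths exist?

5

Assign every edge capacity 1; by Menger, the answer equals the max flow.
Path In→Eg (+1); total 1.
Path In→E→Eg (+1); total 2.
Path In→R2→Eg (+1); total 3.
Path In→D→Eg (+1); total 4.
Path In→R1→Eg (+1); total 5.
No residual In→Eg path; max flow = 5.
Certifying cut of size 5: {D→Eg, In→E, In→Eg, In→R2, R1→Eg}.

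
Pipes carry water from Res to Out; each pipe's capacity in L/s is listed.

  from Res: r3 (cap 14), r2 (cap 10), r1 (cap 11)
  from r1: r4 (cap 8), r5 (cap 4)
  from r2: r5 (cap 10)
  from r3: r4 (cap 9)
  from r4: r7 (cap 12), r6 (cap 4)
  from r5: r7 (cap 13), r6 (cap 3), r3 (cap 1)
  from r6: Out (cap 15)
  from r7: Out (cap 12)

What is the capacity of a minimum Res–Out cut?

19

Augment Res→r1→r4→r6→Out: bottleneck 4, flow now 4.
Augment Res→r1→r4→r7→Out: bottleneck 4, flow now 8.
Augment Res→r1→r5→r6→Out: bottleneck 3, flow now 11.
Augment Res→r2→r5→r7→Out: bottleneck 8, flow now 19.
No augmenting path remains; maximum flow = 19.
By max-flow min-cut, the minimum cut capacity equals the max flow.
In the residual graph, reachable from Res: {Res, r1, r2, r3, r4, r5, r7}.
Min-cut edges: r4→r6 (4), r5→r6 (3), r7→Out (12); capacity 4 + 3 + 12 = 19.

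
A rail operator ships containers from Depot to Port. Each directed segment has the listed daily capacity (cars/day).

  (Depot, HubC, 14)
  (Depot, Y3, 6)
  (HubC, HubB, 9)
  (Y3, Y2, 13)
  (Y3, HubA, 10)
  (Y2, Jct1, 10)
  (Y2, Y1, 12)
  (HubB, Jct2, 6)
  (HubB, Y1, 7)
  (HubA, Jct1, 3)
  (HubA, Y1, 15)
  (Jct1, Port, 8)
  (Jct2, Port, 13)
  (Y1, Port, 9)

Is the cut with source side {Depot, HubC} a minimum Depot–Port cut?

Given cut capacity: 6 + 9 = 15.
Augment Depot→HubC→HubB→Jct2→Port: bottleneck 6, flow now 6.
Augment Depot→HubC→HubB→Y1→Port: bottleneck 3, flow now 9.
Augment Depot→Y3→Y2→Jct1→Port: bottleneck 6, flow now 15.
No augmenting path remains; maximum flow = 15.
Cut capacity 15 equals the max flow, so it is a minimum cut.

Yes — it is a minimum cut (capacity 15).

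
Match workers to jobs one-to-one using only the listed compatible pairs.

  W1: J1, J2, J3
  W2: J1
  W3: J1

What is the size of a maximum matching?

2

Unit-capacity flow: source→left, listed edges, right→sink; max matching = max flow.
Augmenting path W1→J1 (+1); matched 1.
Augmenting path W2→J1→W1→J2 (+1); matched 2.
No augmenting path remains; maximum matching = 2.
König certificate: {W1, J1} is a vertex cover of size 2 (every listed pair touches it), so no matching can be larger.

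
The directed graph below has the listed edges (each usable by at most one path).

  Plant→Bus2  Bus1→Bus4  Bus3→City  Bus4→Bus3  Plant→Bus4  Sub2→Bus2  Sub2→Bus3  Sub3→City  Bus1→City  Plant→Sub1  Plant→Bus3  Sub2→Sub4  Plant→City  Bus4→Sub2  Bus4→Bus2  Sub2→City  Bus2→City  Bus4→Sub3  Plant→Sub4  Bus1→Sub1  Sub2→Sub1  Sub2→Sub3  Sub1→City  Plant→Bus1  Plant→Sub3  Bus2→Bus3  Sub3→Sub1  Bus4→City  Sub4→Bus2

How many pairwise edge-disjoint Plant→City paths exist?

Assign every edge capacity 1; by Menger, the answer equals the max flow.
Path Plant→City (+1); total 1.
Path Plant→Bus1→City (+1); total 2.
Path Plant→Bus4→City (+1); total 3.
Path Plant→Sub1→City (+1); total 4.
Path Plant→Bus2→City (+1); total 5.
Path Plant→Bus3→City (+1); total 6.
Path Plant→Sub3→City (+1); total 7.
No residual Plant→City path; max flow = 7.
Certifying cut of size 7: {Bus2→City, Bus3→City, Plant→Bus1, Plant→Bus4, Plant→City, Plant→Sub1, Plant→Sub3}.

7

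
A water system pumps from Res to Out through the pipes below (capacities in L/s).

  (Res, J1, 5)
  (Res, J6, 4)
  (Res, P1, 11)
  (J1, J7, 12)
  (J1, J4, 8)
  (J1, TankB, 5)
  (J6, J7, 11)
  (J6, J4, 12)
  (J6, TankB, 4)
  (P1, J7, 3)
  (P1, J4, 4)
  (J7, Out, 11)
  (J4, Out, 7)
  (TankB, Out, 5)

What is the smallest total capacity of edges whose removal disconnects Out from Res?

Augment Res→J1→J7→Out: bottleneck 5, flow now 5.
Augment Res→J6→J7→Out: bottleneck 4, flow now 9.
Augment Res→P1→J7→Out: bottleneck 2, flow now 11.
Augment Res→P1→J4→Out: bottleneck 4, flow now 15.
Augment Res→P1→J7→J1→J4→Out: bottleneck 1, flow now 16. (uses reverse residual edge)
No augmenting path remains; maximum flow = 16.
By max-flow min-cut, the minimum cut capacity equals the max flow.
In the residual graph, reachable from Res: {Res, P1}.
Min-cut edges: Res→J1 (5), Res→J6 (4), P1→J7 (3), P1→J4 (4); capacity 5 + 4 + 3 + 4 = 16.

16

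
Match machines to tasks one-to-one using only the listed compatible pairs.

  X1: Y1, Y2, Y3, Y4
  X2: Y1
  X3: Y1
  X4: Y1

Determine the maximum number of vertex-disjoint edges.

Unit-capacity flow: source→left, listed edges, right→sink; max matching = max flow.
Augmenting path X1→Y1 (+1); matched 1.
Augmenting path X2→Y1→X1→Y2 (+1); matched 2.
No augmenting path remains; maximum matching = 2.
König certificate: {X1, Y1} is a vertex cover of size 2 (every listed pair touches it), so no matching can be larger.

2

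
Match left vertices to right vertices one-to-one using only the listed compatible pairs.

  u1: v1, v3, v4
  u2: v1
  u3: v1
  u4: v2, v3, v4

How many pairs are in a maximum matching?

Unit-capacity flow: source→left, listed edges, right→sink; max matching = max flow.
Augmenting path u1→v1 (+1); matched 1.
Augmenting path u4→v2 (+1); matched 2.
Augmenting path u2→v1→u1→v3 (+1); matched 3.
No augmenting path remains; maximum matching = 3.
König certificate: {u1, u4, v1} is a vertex cover of size 3 (every listed pair touches it), so no matching can be larger.

3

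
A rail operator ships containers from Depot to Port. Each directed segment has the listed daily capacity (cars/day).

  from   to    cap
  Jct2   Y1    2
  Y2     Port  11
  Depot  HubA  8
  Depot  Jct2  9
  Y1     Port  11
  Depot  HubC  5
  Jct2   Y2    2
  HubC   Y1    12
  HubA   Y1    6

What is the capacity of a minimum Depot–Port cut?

13

Augment Depot→HubA→Y1→Port: bottleneck 6, flow now 6.
Augment Depot→HubC→Y1→Port: bottleneck 5, flow now 11.
Augment Depot→Jct2→Y2→Port: bottleneck 2, flow now 13.
No augmenting path remains; maximum flow = 13.
By max-flow min-cut, the minimum cut capacity equals the max flow.
In the residual graph, reachable from Depot: {Depot, HubA, HubC, Jct2, Y1}.
Min-cut edges: Jct2→Y2 (2), Y1→Port (11); capacity 2 + 11 = 13.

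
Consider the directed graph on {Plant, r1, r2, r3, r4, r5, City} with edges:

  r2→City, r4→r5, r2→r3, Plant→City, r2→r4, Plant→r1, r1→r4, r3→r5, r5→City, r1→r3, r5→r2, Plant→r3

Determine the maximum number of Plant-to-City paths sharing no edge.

Assign every edge capacity 1; by Menger, the answer equals the max flow.
Path Plant→City (+1); total 1.
Path Plant→r3→r5→City (+1); total 2.
Path Plant→r1→r4→r5→r2→City (+1); total 3.
No residual Plant→City path; max flow = 3.
Certifying cut of size 3: {Plant→City, Plant→r1, Plant→r3}.

3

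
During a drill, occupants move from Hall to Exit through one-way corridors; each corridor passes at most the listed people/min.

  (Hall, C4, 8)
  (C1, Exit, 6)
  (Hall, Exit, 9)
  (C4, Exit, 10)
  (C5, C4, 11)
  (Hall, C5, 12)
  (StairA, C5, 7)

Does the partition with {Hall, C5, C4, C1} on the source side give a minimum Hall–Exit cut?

No — its capacity is 25, but the minimum cut has capacity 19.

Given cut capacity: 9 + 10 + 6 = 25.
Augment Hall→Exit: bottleneck 9, flow now 9.
Augment Hall→C4→Exit: bottleneck 8, flow now 17.
Augment Hall→C5→C4→Exit: bottleneck 2, flow now 19.
No augmenting path remains; maximum flow = 19.
In the residual graph, reachable from Hall: {Hall, C5, C4}.
Min-cut edges: Hall→Exit (9), C4→Exit (10); capacity 9 + 10 = 19.
Cut capacity 25 exceeds the max flow 19, so it is not minimum.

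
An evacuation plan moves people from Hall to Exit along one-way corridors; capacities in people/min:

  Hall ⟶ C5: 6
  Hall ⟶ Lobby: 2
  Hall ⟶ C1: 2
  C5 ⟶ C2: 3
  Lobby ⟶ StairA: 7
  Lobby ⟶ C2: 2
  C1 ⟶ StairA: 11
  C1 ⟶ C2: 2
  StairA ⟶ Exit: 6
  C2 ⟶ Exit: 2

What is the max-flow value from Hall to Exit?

6

Augment Hall→C5→C2→Exit: bottleneck 2, flow now 2.
Augment Hall→Lobby→StairA→Exit: bottleneck 2, flow now 4.
Augment Hall→C1→StairA→Exit: bottleneck 2, flow now 6.
No augmenting path remains; maximum flow = 6.
In the residual graph, reachable from Hall: {Hall, C5, C2}.
Min-cut edges: Hall→Lobby (2), Hall→C1 (2), C2→Exit (2); capacity 2 + 2 + 2 = 6.
This cut is saturated, so no flow can exceed 6.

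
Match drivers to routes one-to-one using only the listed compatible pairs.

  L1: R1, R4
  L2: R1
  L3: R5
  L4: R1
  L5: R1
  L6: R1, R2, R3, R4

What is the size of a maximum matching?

4

Unit-capacity flow: source→left, listed edges, right→sink; max matching = max flow.
Augmenting path L1→R1 (+1); matched 1.
Augmenting path L3→R5 (+1); matched 2.
Augmenting path L6→R2 (+1); matched 3.
Augmenting path L2→R1→L1→R4 (+1); matched 4.
No augmenting path remains; maximum matching = 4.
König certificate: {L1, L3, L6, R1} is a vertex cover of size 4 (every listed pair touches it), so no matching can be larger.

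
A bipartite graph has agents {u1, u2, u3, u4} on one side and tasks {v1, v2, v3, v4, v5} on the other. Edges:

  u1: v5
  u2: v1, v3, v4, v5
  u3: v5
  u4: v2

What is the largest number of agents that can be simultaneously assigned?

3

Unit-capacity flow: source→left, listed edges, right→sink; max matching = max flow.
Augmenting path u1→v5 (+1); matched 1.
Augmenting path u2→v1 (+1); matched 2.
Augmenting path u4→v2 (+1); matched 3.
No augmenting path remains; maximum matching = 3.
König certificate: {u2, u4, v5} is a vertex cover of size 3 (every listed pair touches it), so no matching can be larger.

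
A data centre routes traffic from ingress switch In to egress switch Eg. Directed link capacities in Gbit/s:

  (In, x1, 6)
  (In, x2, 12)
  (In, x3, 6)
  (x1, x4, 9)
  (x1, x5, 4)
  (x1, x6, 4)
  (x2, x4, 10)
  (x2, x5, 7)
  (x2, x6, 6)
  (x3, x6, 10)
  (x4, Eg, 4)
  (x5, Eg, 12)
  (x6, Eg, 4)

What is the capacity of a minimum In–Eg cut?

Augment In→x1→x4→Eg: bottleneck 4, flow now 4.
Augment In→x1→x5→Eg: bottleneck 2, flow now 6.
Augment In→x2→x5→Eg: bottleneck 7, flow now 13.
Augment In→x2→x6→Eg: bottleneck 4, flow now 17.
Augment In→x2→x4→x1→x5→Eg: bottleneck 1, flow now 18. (uses reverse residual edge)
Augment In→x3→x6→x2→x4→x1→x5→Eg: bottleneck 1, flow now 19. (uses reverse residual edge)
No augmenting path remains; maximum flow = 19.
By max-flow min-cut, the minimum cut capacity equals the max flow.
In the residual graph, reachable from In: {In, x1, x2, x3, x4, x6}.
Min-cut edges: x1→x5 (4), x2→x5 (7), x4→Eg (4), x6→Eg (4); capacity 4 + 7 + 4 + 4 = 19.

19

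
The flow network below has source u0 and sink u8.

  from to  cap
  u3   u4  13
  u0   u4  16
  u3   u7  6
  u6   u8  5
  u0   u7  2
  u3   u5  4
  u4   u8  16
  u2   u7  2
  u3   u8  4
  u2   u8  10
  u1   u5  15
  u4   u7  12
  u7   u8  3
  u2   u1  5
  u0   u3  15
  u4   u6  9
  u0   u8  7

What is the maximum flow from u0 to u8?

Augment u0→u8: bottleneck 7, flow now 7.
Augment u0→u3→u8: bottleneck 4, flow now 11.
Augment u0→u4→u8: bottleneck 16, flow now 27.
Augment u0→u7→u8: bottleneck 2, flow now 29.
Augment u0→u3→u7→u8: bottleneck 1, flow now 30.
Augment u0→u3→u4→u6→u8: bottleneck 5, flow now 35.
No augmenting path remains; maximum flow = 35.
In the residual graph, reachable from u0: {u0, u3, u4, u5, u6, u7}.
Min-cut edges: u0→u8 (7), u3→u8 (4), u4→u8 (16), u6→u8 (5), u7→u8 (3); capacity 7 + 4 + 16 + 5 + 3 = 35.
This cut is saturated, so no flow can exceed 35.

35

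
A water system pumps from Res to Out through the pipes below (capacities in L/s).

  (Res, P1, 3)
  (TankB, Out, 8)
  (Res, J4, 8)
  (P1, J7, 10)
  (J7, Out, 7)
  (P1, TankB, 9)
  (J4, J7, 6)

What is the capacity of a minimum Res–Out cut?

Augment Res→P1→J7→Out: bottleneck 3, flow now 3.
Augment Res→J4→J7→Out: bottleneck 4, flow now 7.
Augment Res→J4→J7→P1→TankB→Out: bottleneck 2, flow now 9. (uses reverse residual edge)
No augmenting path remains; maximum flow = 9.
By max-flow min-cut, the minimum cut capacity equals the max flow.
In the residual graph, reachable from Res: {Res, J4}.
Min-cut edges: Res→P1 (3), J4→J7 (6); capacity 3 + 6 = 9.

9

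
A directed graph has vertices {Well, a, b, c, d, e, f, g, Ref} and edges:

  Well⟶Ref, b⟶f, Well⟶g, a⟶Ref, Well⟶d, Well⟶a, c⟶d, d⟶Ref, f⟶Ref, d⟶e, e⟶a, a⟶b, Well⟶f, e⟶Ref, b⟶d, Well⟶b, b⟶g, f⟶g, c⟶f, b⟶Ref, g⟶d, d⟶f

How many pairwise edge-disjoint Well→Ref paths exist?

Assign every edge capacity 1; by Menger, the answer equals the max flow.
Path Well→Ref (+1); total 1.
Path Well→a→Ref (+1); total 2.
Path Well→b→Ref (+1); total 3.
Path Well→d→Ref (+1); total 4.
Path Well→f→Ref (+1); total 5.
Path Well→g→d→e→Ref (+1); total 6.
No residual Well→Ref path; max flow = 6.
Certifying cut of size 6: {Well→Ref, Well→a, Well→b, Well→d, Well→f, Well→g}.

6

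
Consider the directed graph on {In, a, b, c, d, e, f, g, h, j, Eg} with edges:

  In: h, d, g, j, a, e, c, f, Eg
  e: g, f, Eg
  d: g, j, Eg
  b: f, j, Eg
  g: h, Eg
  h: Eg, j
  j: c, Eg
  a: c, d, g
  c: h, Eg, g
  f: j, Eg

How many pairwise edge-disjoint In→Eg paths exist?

Assign every edge capacity 1; by Menger, the answer equals the max flow.
Path In→Eg (+1); total 1.
Path In→c→Eg (+1); total 2.
Path In→d→Eg (+1); total 3.
Path In→e→Eg (+1); total 4.
Path In→f→Eg (+1); total 5.
Path In→g→Eg (+1); total 6.
Path In→h→Eg (+1); total 7.
Path In→j→Eg (+1); total 8.
No residual In→Eg path; max flow = 8.
Certifying cut of size 8: {In→Eg, In→e, In→f, c→Eg, d→Eg, g→Eg, h→Eg, j→Eg}.

8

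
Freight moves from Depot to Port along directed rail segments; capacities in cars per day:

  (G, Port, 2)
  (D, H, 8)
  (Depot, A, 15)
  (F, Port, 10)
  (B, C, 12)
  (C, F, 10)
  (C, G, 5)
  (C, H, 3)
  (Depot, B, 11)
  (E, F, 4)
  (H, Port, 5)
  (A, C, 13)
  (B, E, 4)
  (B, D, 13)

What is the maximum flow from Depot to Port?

17

Augment Depot→A→C→F→Port: bottleneck 10, flow now 10.
Augment Depot→A→C→G→Port: bottleneck 2, flow now 12.
Augment Depot→A→C→H→Port: bottleneck 1, flow now 13.
Augment Depot→B→C→H→Port: bottleneck 2, flow now 15.
Augment Depot→B→D→H→Port: bottleneck 2, flow now 17.
No augmenting path remains; maximum flow = 17.
In the residual graph, reachable from Depot: {Depot, A, B, C, D, E, F, G, H}.
Min-cut edges: F→Port (10), G→Port (2), H→Port (5); capacity 10 + 2 + 5 = 17.
This cut is saturated, so no flow can exceed 17.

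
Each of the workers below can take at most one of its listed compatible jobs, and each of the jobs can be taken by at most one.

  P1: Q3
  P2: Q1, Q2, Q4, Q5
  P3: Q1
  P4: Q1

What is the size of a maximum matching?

Unit-capacity flow: source→left, listed edges, right→sink; max matching = max flow.
Augmenting path P1→Q3 (+1); matched 1.
Augmenting path P2→Q1 (+1); matched 2.
Augmenting path P3→Q1→P2→Q2 (+1); matched 3.
No augmenting path remains; maximum matching = 3.
König certificate: {P1, P2, Q1} is a vertex cover of size 3 (every listed pair touches it), so no matching can be larger.

3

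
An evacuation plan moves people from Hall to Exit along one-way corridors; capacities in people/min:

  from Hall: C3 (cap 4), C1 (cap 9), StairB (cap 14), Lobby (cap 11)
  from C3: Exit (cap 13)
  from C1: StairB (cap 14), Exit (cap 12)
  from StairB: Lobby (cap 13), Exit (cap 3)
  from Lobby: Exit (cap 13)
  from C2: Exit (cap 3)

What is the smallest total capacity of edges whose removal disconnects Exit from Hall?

Augment Hall→C3→Exit: bottleneck 4, flow now 4.
Augment Hall→C1→Exit: bottleneck 9, flow now 13.
Augment Hall→StairB→Exit: bottleneck 3, flow now 16.
Augment Hall→Lobby→Exit: bottleneck 11, flow now 27.
Augment Hall→StairB→Lobby→Exit: bottleneck 2, flow now 29.
No augmenting path remains; maximum flow = 29.
By max-flow min-cut, the minimum cut capacity equals the max flow.
In the residual graph, reachable from Hall: {Hall, StairB, Lobby}.
Min-cut edges: Hall→C3 (4), Hall→C1 (9), StairB→Exit (3), Lobby→Exit (13); capacity 4 + 9 + 3 + 13 = 29.

29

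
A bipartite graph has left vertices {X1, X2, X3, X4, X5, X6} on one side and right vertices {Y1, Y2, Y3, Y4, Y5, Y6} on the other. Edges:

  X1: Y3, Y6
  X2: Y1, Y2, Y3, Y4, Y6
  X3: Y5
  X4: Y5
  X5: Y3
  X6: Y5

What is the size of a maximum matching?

Unit-capacity flow: source→left, listed edges, right→sink; max matching = max flow.
Augmenting path X1→Y3 (+1); matched 1.
Augmenting path X2→Y1 (+1); matched 2.
Augmenting path X3→Y5 (+1); matched 3.
Augmenting path X5→Y3→X1→Y6 (+1); matched 4.
No augmenting path remains; maximum matching = 4.
König certificate: {X1, X2, X5, Y5} is a vertex cover of size 4 (every listed pair touches it), so no matching can be larger.

4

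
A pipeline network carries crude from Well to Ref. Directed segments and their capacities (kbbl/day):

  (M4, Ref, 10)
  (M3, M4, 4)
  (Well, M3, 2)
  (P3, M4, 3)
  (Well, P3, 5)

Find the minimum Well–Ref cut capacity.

5

Augment Well→M3→M4→Ref: bottleneck 2, flow now 2.
Augment Well→P3→M4→Ref: bottleneck 3, flow now 5.
No augmenting path remains; maximum flow = 5.
By max-flow min-cut, the minimum cut capacity equals the max flow.
In the residual graph, reachable from Well: {Well, P3}.
Min-cut edges: Well→M3 (2), P3→M4 (3); capacity 2 + 3 = 5.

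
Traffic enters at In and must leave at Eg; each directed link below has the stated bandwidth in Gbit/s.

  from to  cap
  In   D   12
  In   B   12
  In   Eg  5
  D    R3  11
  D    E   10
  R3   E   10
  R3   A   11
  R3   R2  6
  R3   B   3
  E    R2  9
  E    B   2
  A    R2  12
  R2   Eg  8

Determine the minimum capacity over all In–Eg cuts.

13

Augment In→Eg: bottleneck 5, flow now 5.
Augment In→D→R3→R2→Eg: bottleneck 6, flow now 11.
Augment In→D→E→R2→Eg: bottleneck 2, flow now 13.
No augmenting path remains; maximum flow = 13.
By max-flow min-cut, the minimum cut capacity equals the max flow.
In the residual graph, reachable from In: {In, D, R3, E, A, R2, B}.
Min-cut edges: In→Eg (5), R2→Eg (8); capacity 5 + 8 = 13.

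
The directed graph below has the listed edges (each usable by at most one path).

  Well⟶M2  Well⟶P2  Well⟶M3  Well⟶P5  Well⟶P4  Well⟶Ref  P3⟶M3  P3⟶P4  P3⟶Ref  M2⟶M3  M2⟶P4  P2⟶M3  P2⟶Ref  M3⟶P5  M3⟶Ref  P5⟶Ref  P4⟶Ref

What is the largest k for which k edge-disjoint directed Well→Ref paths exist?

Assign every edge capacity 1; by Menger, the answer equals the max flow.
Path Well→Ref (+1); total 1.
Path Well→P2→Ref (+1); total 2.
Path Well→M3→Ref (+1); total 3.
Path Well→P5→Ref (+1); total 4.
Path Well→P4→Ref (+1); total 5.
No residual Well→Ref path; max flow = 5.
Certifying cut of size 5: {M3→Ref, P4→Ref, P5→Ref, Well→P2, Well→Ref}.

5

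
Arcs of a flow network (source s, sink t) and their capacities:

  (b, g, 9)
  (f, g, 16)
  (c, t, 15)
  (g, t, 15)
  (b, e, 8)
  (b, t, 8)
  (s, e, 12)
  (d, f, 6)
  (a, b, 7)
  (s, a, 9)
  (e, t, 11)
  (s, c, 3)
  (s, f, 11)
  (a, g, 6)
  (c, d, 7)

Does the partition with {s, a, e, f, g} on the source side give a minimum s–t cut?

No — its capacity is 36, but the minimum cut has capacity 34.

Given cut capacity: 3 + 7 + 11 + 15 = 36.
Augment s→c→t: bottleneck 3, flow now 3.
Augment s→e→t: bottleneck 11, flow now 14.
Augment s→a→b→t: bottleneck 7, flow now 21.
Augment s→a→g→t: bottleneck 2, flow now 23.
Augment s→f→g→t: bottleneck 11, flow now 34.
No augmenting path remains; maximum flow = 34.
In the residual graph, reachable from s: {s, e}.
Min-cut edges: s→a (9), s→c (3), s→f (11), e→t (11); capacity 9 + 3 + 11 + 11 = 34.
Cut capacity 36 exceeds the max flow 34, so it is not minimum.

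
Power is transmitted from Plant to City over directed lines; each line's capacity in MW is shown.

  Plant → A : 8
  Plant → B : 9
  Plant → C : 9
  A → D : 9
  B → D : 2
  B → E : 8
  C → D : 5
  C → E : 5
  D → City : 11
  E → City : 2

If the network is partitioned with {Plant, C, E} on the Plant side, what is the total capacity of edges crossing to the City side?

24

Edges leaving {Plant, C, E}: Plant→A (8), Plant→B (9), C→D (5), E→City (2).
Cut capacity = 8 + 9 + 5 + 2 = 24.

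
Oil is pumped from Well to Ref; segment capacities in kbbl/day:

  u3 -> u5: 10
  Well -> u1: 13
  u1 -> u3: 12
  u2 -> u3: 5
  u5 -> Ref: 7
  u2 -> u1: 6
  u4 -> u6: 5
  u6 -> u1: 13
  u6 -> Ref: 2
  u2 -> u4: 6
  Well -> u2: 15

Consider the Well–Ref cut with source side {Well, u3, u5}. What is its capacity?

35

Edges leaving {Well, u3, u5}: Well→u1 (13), Well→u2 (15), u5→Ref (7).
Cut capacity = 13 + 15 + 7 = 35.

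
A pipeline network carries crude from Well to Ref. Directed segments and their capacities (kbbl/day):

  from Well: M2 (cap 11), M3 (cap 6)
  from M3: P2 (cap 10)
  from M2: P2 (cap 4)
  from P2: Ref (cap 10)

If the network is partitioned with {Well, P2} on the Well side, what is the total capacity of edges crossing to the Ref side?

Edges leaving {Well, P2}: Well→M3 (6), Well→M2 (11), P2→Ref (10).
Cut capacity = 6 + 11 + 10 = 27.

27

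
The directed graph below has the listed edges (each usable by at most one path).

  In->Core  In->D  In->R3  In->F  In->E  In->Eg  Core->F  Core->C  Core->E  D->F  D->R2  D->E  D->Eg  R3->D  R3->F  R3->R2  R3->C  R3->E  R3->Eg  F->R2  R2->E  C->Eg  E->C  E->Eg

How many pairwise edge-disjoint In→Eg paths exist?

5

Assign every edge capacity 1; by Menger, the answer equals the max flow.
Path In→Eg (+1); total 1.
Path In→D→Eg (+1); total 2.
Path In→R3→Eg (+1); total 3.
Path In→E→Eg (+1); total 4.
Path In→Core→C→Eg (+1); total 5.
No residual In→Eg path; max flow = 5.
Certifying cut of size 5: {C→Eg, E→Eg, In→D, In→Eg, In→R3}.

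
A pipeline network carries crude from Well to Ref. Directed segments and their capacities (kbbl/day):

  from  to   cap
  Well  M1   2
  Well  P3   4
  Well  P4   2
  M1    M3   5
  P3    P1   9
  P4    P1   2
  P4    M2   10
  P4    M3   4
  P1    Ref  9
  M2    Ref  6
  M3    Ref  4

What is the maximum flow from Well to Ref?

8

Augment Well→M1→M3→Ref: bottleneck 2, flow now 2.
Augment Well→P3→P1→Ref: bottleneck 4, flow now 6.
Augment Well→P4→P1→Ref: bottleneck 2, flow now 8.
No augmenting path remains; maximum flow = 8.
In the residual graph, reachable from Well: {Well}.
Min-cut edges: Well→M1 (2), Well→P3 (4), Well→P4 (2); capacity 2 + 4 + 2 = 8.
This cut is saturated, so no flow can exceed 8.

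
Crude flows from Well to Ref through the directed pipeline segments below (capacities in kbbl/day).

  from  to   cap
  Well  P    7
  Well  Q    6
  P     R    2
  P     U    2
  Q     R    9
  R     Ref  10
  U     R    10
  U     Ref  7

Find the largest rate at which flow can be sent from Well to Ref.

Augment Well→P→R→Ref: bottleneck 2, flow now 2.
Augment Well→P→U→Ref: bottleneck 2, flow now 4.
Augment Well→Q→R→Ref: bottleneck 6, flow now 10.
No augmenting path remains; maximum flow = 10.
In the residual graph, reachable from Well: {Well, P}.
Min-cut edges: Well→Q (6), P→R (2), P→U (2); capacity 6 + 2 + 2 = 10.
This cut is saturated, so no flow can exceed 10.

10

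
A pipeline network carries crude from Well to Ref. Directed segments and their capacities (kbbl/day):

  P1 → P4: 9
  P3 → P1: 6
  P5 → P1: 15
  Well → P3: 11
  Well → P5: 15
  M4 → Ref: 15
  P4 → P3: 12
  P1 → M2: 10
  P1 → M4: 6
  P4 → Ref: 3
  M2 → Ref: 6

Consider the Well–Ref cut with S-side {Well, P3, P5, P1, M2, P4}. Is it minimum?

Given cut capacity: 6 + 6 + 3 = 15.
Augment Well→P3→P1→M2→Ref: bottleneck 6, flow now 6.
Augment Well→P5→P1→M4→Ref: bottleneck 6, flow now 12.
Augment Well→P5→P1→P4→Ref: bottleneck 3, flow now 15.
No augmenting path remains; maximum flow = 15.
Cut capacity 15 equals the max flow, so it is a minimum cut.

Yes — it is a minimum cut (capacity 15).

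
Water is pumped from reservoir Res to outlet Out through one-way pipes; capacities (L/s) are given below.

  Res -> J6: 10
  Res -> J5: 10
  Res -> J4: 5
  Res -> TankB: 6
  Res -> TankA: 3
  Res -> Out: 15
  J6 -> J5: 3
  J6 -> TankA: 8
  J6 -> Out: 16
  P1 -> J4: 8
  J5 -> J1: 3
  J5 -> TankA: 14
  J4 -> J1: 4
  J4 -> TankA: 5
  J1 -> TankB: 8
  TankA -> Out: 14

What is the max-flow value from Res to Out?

39

Augment Res→Out: bottleneck 15, flow now 15.
Augment Res→J6→Out: bottleneck 10, flow now 25.
Augment Res→TankA→Out: bottleneck 3, flow now 28.
Augment Res→J5→TankA→Out: bottleneck 10, flow now 38.
Augment Res→J4→TankA→Out: bottleneck 1, flow now 39.
No augmenting path remains; maximum flow = 39.
In the residual graph, reachable from Res: {Res, J5, J4, J1, TankB, TankA}.
Min-cut edges: Res→J6 (10), Res→Out (15), TankA→Out (14); capacity 10 + 15 + 14 = 39.
This cut is saturated, so no flow can exceed 39.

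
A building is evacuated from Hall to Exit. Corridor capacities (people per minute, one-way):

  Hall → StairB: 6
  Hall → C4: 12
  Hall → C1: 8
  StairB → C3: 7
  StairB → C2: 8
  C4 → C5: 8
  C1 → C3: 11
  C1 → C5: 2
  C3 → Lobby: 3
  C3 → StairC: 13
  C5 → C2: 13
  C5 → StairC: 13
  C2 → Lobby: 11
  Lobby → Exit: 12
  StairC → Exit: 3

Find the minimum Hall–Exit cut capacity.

15

Augment Hall→StairB→C3→Lobby→Exit: bottleneck 3, flow now 3.
Augment Hall→StairB→C3→StairC→Exit: bottleneck 3, flow now 6.
Augment Hall→C4→C5→C2→Lobby→Exit: bottleneck 8, flow now 14.
Augment Hall→C1→C5→C2→Lobby→Exit: bottleneck 1, flow now 15.
No augmenting path remains; maximum flow = 15.
By max-flow min-cut, the minimum cut capacity equals the max flow.
In the residual graph, reachable from Hall: {Hall, StairB, C4, C1, C3, C5, C2, Lobby, StairC}.
Min-cut edges: Lobby→Exit (12), StairC→Exit (3); capacity 12 + 3 = 15.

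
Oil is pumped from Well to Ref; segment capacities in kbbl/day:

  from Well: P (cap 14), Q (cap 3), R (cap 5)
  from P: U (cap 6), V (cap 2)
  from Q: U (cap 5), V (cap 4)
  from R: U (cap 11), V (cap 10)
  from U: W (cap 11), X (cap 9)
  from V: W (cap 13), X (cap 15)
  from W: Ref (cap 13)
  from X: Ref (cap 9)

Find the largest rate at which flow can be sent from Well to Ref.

16

Augment Well→P→U→W→Ref: bottleneck 6, flow now 6.
Augment Well→P→V→W→Ref: bottleneck 2, flow now 8.
Augment Well→Q→U→W→Ref: bottleneck 3, flow now 11.
Augment Well→R→U→W→Ref: bottleneck 2, flow now 13.
Augment Well→R→U→X→Ref: bottleneck 3, flow now 16.
No augmenting path remains; maximum flow = 16.
In the residual graph, reachable from Well: {Well, P}.
Min-cut edges: Well→Q (3), Well→R (5), P→U (6), P→V (2); capacity 3 + 5 + 6 + 2 = 16.
This cut is saturated, so no flow can exceed 16.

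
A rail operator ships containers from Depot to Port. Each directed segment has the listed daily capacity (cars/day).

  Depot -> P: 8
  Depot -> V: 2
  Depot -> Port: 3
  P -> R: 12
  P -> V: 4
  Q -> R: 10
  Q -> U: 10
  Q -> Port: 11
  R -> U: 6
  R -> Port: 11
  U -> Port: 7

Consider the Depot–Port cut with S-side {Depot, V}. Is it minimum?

Yes — it is a minimum cut (capacity 11).

Given cut capacity: 8 + 3 = 11.
Augment Depot→Port: bottleneck 3, flow now 3.
Augment Depot→P→R→Port: bottleneck 8, flow now 11.
No augmenting path remains; maximum flow = 11.
Cut capacity 11 equals the max flow, so it is a minimum cut.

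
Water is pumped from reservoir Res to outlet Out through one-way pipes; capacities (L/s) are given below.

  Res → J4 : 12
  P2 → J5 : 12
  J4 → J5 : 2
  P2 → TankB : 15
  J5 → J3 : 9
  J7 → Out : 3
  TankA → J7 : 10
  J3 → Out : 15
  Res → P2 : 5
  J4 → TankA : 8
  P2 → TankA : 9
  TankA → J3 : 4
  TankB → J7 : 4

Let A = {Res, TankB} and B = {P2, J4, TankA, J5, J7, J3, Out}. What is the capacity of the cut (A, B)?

21

Edges leaving {Res, TankB}: Res→P2 (5), Res→J4 (12), TankB→J7 (4).
Cut capacity = 5 + 12 + 4 = 21.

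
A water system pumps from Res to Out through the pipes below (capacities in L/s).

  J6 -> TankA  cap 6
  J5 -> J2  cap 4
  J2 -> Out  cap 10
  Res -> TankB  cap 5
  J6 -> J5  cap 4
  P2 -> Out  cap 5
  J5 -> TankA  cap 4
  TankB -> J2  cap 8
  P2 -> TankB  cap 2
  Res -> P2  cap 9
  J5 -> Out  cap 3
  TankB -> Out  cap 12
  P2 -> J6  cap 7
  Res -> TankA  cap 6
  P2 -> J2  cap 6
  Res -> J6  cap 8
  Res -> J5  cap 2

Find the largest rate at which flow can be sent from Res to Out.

20

Augment Res→P2→Out: bottleneck 5, flow now 5.
Augment Res→TankB→Out: bottleneck 5, flow now 10.
Augment Res→J5→Out: bottleneck 2, flow now 12.
Augment Res→P2→TankB→Out: bottleneck 2, flow now 14.
Augment Res→P2→J2→Out: bottleneck 2, flow now 16.
Augment Res→J6→J5→Out: bottleneck 1, flow now 17.
Augment Res→J6→J5→J2→Out: bottleneck 3, flow now 20.
No augmenting path remains; maximum flow = 20.
In the residual graph, reachable from Res: {Res, J6, TankA}.
Min-cut edges: Res→P2 (9), Res→TankB (5), Res→J5 (2), J6→J5 (4); capacity 9 + 5 + 2 + 4 = 20.
This cut is saturated, so no flow can exceed 20.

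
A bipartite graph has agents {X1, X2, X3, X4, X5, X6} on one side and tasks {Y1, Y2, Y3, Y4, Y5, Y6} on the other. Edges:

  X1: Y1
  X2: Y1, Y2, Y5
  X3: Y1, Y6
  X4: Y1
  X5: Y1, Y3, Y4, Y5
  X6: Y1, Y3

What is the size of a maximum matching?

Unit-capacity flow: source→left, listed edges, right→sink; max matching = max flow.
Augmenting path X1→Y1 (+1); matched 1.
Augmenting path X2→Y2 (+1); matched 2.
Augmenting path X3→Y6 (+1); matched 3.
Augmenting path X5→Y3 (+1); matched 4.
Augmenting path X6→Y3→X5→Y4 (+1); matched 5.
No augmenting path remains; maximum matching = 5.
König certificate: {X2, X3, X5, X6, Y1} is a vertex cover of size 5 (every listed pair touches it), so no matching can be larger.

5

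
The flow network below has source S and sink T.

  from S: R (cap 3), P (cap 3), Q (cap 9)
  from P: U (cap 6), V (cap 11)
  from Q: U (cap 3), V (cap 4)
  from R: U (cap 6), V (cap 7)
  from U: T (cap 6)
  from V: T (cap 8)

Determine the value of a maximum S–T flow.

13

Augment S→P→U→T: bottleneck 3, flow now 3.
Augment S→Q→U→T: bottleneck 3, flow now 6.
Augment S→Q→V→T: bottleneck 4, flow now 10.
Augment S→R→V→T: bottleneck 3, flow now 13.
No augmenting path remains; maximum flow = 13.
In the residual graph, reachable from S: {S, Q}.
Min-cut edges: S→P (3), S→R (3), Q→U (3), Q→V (4); capacity 3 + 3 + 3 + 4 = 13.
This cut is saturated, so no flow can exceed 13.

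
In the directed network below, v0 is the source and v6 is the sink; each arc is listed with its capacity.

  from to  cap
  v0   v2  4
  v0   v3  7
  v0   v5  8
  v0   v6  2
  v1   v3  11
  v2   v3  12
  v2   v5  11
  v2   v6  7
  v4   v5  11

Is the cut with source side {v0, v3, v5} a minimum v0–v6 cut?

Given cut capacity: 4 + 2 = 6.
Augment v0→v6: bottleneck 2, flow now 2.
Augment v0→v2→v6: bottleneck 4, flow now 6.
No augmenting path remains; maximum flow = 6.
Cut capacity 6 equals the max flow, so it is a minimum cut.

Yes — it is a minimum cut (capacity 6).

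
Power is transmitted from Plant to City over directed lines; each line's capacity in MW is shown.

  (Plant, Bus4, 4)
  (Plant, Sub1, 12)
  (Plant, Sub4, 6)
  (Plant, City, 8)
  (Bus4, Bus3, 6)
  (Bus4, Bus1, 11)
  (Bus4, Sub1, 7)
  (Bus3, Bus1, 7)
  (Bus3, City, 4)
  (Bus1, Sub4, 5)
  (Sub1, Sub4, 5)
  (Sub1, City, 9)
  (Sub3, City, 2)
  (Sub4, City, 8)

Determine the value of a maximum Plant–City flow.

Augment Plant→City: bottleneck 8, flow now 8.
Augment Plant→Sub1→City: bottleneck 9, flow now 17.
Augment Plant→Sub4→City: bottleneck 6, flow now 23.
Augment Plant→Bus4→Bus3→City: bottleneck 4, flow now 27.
Augment Plant→Sub1→Sub4→City: bottleneck 2, flow now 29.
No augmenting path remains; maximum flow = 29.
In the residual graph, reachable from Plant: {Plant, Sub1, Sub4}.
Min-cut edges: Plant→Bus4 (4), Plant→City (8), Sub1→City (9), Sub4→City (8); capacity 4 + 8 + 9 + 8 = 29.
This cut is saturated, so no flow can exceed 29.

29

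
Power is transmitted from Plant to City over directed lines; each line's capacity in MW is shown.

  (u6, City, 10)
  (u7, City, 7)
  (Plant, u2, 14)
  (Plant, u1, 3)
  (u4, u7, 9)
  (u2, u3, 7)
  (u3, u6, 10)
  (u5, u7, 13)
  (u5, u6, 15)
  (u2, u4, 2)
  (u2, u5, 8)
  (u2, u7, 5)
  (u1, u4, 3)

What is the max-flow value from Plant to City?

Augment Plant→u2→u7→City: bottleneck 5, flow now 5.
Augment Plant→u1→u4→u7→City: bottleneck 2, flow now 7.
Augment Plant→u2→u3→u6→City: bottleneck 7, flow now 14.
Augment Plant→u2→u5→u6→City: bottleneck 2, flow now 16.
Augment Plant→u1→u4→u7→u2→u5→u6→City: bottleneck 1, flow now 17. (uses reverse residual edge)
No augmenting path remains; maximum flow = 17.
In the residual graph, reachable from Plant: {Plant}.
Min-cut edges: Plant→u1 (3), Plant→u2 (14); capacity 3 + 14 = 17.
This cut is saturated, so no flow can exceed 17.

17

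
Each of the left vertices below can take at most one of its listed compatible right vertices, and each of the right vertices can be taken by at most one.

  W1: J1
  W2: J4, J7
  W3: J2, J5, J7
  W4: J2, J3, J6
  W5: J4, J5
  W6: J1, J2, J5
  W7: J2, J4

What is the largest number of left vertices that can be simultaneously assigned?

Unit-capacity flow: source→left, listed edges, right→sink; max matching = max flow.
Augmenting path W1→J1 (+1); matched 1.
Augmenting path W2→J4 (+1); matched 2.
Augmenting path W3→J2 (+1); matched 3.
Augmenting path W4→J3 (+1); matched 4.
Augmenting path W5→J5 (+1); matched 5.
Augmenting path W6→J2→W3→J7 (+1); matched 6.
No augmenting path remains; maximum matching = 6.
König certificate: {W4, J1, J2, J4, J5, J7} is a vertex cover of size 6 (every listed pair touches it), so no matching can be larger.

6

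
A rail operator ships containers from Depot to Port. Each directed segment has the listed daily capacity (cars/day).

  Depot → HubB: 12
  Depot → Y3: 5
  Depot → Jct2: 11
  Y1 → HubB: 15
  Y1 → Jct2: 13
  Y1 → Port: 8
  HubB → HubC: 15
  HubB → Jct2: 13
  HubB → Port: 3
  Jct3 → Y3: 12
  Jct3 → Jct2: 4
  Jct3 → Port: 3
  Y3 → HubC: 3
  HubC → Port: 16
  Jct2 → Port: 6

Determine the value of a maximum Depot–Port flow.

Augment Depot→HubB→Port: bottleneck 3, flow now 3.
Augment Depot→Jct2→Port: bottleneck 6, flow now 9.
Augment Depot→HubB→HubC→Port: bottleneck 9, flow now 18.
Augment Depot→Y3→HubC→Port: bottleneck 3, flow now 21.
No augmenting path remains; maximum flow = 21.
In the residual graph, reachable from Depot: {Depot, Y3, Jct2}.
Min-cut edges: Depot→HubB (12), Y3→HubC (3), Jct2→Port (6); capacity 12 + 3 + 6 = 21.
This cut is saturated, so no flow can exceed 21.

21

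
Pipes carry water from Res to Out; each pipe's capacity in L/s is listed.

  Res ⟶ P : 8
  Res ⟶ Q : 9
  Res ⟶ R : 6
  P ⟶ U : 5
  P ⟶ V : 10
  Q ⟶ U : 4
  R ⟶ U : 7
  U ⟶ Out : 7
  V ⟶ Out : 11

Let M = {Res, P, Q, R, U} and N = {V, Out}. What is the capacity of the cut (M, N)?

17

Edges leaving {Res, P, Q, R, U}: P→V (10), U→Out (7).
Cut capacity = 10 + 7 = 17.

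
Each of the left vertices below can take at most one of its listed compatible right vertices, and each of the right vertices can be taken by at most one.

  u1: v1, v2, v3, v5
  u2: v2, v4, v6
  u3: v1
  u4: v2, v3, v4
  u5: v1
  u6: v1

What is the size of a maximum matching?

4

Unit-capacity flow: source→left, listed edges, right→sink; max matching = max flow.
Augmenting path u1→v1 (+1); matched 1.
Augmenting path u2→v2 (+1); matched 2.
Augmenting path u4→v3 (+1); matched 3.
Augmenting path u3→v1→u1→v5 (+1); matched 4.
No augmenting path remains; maximum matching = 4.
König certificate: {u1, u2, u4, v1} is a vertex cover of size 4 (every listed pair touches it), so no matching can be larger.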